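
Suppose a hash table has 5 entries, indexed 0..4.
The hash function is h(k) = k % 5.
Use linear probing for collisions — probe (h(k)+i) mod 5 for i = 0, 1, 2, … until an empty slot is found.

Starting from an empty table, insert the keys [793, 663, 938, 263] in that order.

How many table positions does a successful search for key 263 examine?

4

793: h=3 → slot 3
663: h=3, probe 3,4 → slot 4
938: h=3, probe 3,4,0 → slot 0
263: h=3, probe 3,4,0,1 → slot 1
Table: [938, 263, ., 793, 663]
Lookup 263: h=3, probe 3,4,0,1 → found at 1.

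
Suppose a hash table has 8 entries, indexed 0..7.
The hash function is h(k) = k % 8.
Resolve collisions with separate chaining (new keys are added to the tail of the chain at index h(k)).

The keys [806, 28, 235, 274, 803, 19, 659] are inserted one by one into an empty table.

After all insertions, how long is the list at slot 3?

Insert 806: h=6, bucket 6 empty -> new chain.
Insert 28: h=4, bucket 4 empty -> new chain.
Insert 235: h=3, bucket 3 empty -> new chain.
Insert 274: h=2, bucket 2 empty -> new chain.
Insert 803: h=3, bucket 3 nonempty -> append to chain.
Insert 19: h=3, bucket 3 nonempty -> append to chain.
Insert 659: h=3, bucket 3 nonempty -> append to chain.
Final buckets:
0: ∅
1: ∅
2: 274
3: 235 -> 803 -> 19 -> 659
4: 28
5: ∅
6: 806
7: ∅

4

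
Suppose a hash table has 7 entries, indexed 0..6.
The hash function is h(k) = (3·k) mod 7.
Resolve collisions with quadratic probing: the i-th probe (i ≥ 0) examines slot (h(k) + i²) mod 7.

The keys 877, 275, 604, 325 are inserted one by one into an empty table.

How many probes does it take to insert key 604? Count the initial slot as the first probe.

3

Insert 877: h=6, slot 6 empty -> index 6.
Insert 275: h=6, slot 6 occupied -> index 0.
Insert 604: h=6, slots 6,0 occupied -> index 3.
Insert 325: h=2, slot 2 empty -> index 2.
Table: [275, _, 325, 604, _, _, 877]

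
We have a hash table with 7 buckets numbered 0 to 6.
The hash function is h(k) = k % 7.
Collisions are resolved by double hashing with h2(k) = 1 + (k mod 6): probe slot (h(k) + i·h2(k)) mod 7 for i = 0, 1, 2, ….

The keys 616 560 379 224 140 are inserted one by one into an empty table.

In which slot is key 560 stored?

3

616 hashes to 0; slot 0 is free => place at 0.
560 hashes to 0, h2=3; 0 taken => place at 3.
379 hashes to 1; slot 1 is free => place at 1.
224 hashes to 0, h2=3; 0,3 taken => place at 6.
140 hashes to 0, h2=3; 0,3,6 taken => place at 2.
Table: [616, 379, 140, 560, -, -, 224]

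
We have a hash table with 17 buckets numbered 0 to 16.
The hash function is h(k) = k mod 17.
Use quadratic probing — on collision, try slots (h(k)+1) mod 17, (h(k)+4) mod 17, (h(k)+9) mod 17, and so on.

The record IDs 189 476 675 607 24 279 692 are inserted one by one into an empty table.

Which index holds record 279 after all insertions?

8

189 hashes to 2; slot 2 is free => place at 2.
476 hashes to 0; slot 0 is free => place at 0.
675 hashes to 12; slot 12 is free => place at 12.
607 hashes to 12; 12 taken => place at 13.
24 hashes to 7; slot 7 is free => place at 7.
279 hashes to 7; 7 taken => place at 8.
692 hashes to 12; 12,13 taken => place at 16.
Table: [476, ∅, 189, ∅, ∅, ∅, ∅, 24, 279, ∅, ∅, ∅, 675, 607, ∅, ∅, 692]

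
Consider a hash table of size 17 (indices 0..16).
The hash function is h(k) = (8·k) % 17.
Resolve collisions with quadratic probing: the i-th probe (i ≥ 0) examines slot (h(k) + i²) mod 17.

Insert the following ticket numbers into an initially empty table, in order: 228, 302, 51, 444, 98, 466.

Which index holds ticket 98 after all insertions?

228: h=5 => slot 5
302: h=2 => slot 2
51: h=0 => slot 0
444: h=16 => slot 16
98: h=2, probe 2,3 => slot 3
466: h=5, probe 5,6 => slot 6
Table: [51, ∅, 302, 98, ∅, 228, 466, ∅, ∅, ∅, ∅, ∅, ∅, ∅, ∅, ∅, 444]

3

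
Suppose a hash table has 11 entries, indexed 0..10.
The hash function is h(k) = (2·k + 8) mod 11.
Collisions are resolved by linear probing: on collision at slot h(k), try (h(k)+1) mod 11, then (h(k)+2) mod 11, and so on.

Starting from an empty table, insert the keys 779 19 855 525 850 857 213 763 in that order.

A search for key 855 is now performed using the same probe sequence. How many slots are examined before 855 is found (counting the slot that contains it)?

779 hashes to 4; slot 4 is free → place at 4.
19 hashes to 2; slot 2 is free → place at 2.
855 hashes to 2; 2 taken → place at 3.
525 hashes to 2; 2,3,4 taken → place at 5.
850 hashes to 3; 3,4,5 taken → place at 6.
857 hashes to 6; 6 taken → place at 7.
213 hashes to 5; 5,6,7 taken → place at 8.
763 hashes to 5; 5,6,7,8 taken → place at 9.
Table: [-, -, 19, 855, 779, 525, 850, 857, 213, 763, -]
Lookup 855: h=2, probe 2,3 → found at 3.

2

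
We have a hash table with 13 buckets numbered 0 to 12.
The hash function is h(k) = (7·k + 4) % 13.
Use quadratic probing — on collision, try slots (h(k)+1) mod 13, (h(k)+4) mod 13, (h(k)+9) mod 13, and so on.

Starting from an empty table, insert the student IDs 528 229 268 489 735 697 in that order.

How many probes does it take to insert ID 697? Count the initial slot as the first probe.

5

Insert 528: h=8, slot 8 empty → index 8.
Insert 229: h=8, slot 8 occupied → index 9.
Insert 268: h=8, slots 8,9 occupied → index 12.
Insert 489: h=8, slots 8,9,12 occupied → index 4.
Insert 735: h=1, slot 1 empty → index 1.
Insert 697: h=8, slots 8,9,12,4 occupied → index 11.
Table: [-, 735, -, -, 489, -, -, -, 528, 229, -, 697, 268]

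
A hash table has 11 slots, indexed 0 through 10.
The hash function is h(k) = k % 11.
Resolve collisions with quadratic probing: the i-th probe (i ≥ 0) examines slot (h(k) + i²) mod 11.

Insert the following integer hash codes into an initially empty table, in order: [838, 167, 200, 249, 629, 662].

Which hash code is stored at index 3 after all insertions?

838: h=2 => slot 2
167: h=2, probe 2,3 => slot 3
200: h=2, probe 2,3,6 => slot 6
249: h=7 => slot 7
629: h=2, probe 2,3,6,0 => slot 0
662: h=2, probe 2,3,6,0,7,5 => slot 5
Table: [629, —, 838, 167, —, 662, 200, 249, —, —, —]

167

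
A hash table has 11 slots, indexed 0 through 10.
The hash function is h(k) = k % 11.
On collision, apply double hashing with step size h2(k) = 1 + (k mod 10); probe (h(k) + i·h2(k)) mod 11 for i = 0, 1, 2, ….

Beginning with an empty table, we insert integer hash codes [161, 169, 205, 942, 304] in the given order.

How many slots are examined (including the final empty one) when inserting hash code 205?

Insert 161: h=7, slot 7 empty -> index 7.
Insert 169: h=4, slot 4 empty -> index 4.
Insert 205: h=7, h2=6, slot 7 occupied -> index 2.
Insert 942: h=7, h2=3, slot 7 occupied -> index 10.
Insert 304: h=7, h2=5, slot 7 occupied -> index 1.
Table: [-, 304, 205, -, 169, -, -, 161, -, -, 942]

2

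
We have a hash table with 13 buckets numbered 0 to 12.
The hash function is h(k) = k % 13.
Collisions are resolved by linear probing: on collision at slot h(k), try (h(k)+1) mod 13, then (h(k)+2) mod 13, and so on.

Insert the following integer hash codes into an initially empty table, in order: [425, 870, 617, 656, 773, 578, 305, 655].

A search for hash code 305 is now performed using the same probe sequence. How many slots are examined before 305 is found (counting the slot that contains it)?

425: h=9 → slot 9
870: h=12 → slot 12
617: h=6 → slot 6
656: h=6, probe 6,7 → slot 7
773: h=6, probe 6,7,8 → slot 8
578: h=6, probe 6,7,8,9,10 → slot 10
305: h=6, probe 6,7,8,9,10,11 → slot 11
655: h=5 → slot 5
Table: [—, —, —, —, —, 655, 617, 656, 773, 425, 578, 305, 870]
Lookup 305: h=6, probe 6,7,8,9,10,11 → found at 11.

6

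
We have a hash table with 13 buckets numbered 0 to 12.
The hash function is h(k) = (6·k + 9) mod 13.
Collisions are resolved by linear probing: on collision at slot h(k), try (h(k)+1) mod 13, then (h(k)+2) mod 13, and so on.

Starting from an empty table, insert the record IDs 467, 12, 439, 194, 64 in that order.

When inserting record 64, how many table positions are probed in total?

467 hashes to 3; slot 3 is free => place at 3.
12 hashes to 3; 3 taken => place at 4.
439 hashes to 4; 4 taken => place at 5.
194 hashes to 3; 3,4,5 taken => place at 6.
64 hashes to 3; 3,4,5,6 taken => place at 7.
Table: [_, _, _, 467, 12, 439, 194, 64, _, _, _, _, _]

5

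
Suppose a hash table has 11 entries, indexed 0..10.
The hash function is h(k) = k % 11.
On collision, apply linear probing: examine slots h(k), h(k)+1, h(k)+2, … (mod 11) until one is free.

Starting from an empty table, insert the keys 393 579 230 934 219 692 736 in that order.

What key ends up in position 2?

692

Insert 393: h=8, slot 8 empty → index 8.
Insert 579: h=7, slot 7 empty → index 7.
Insert 230: h=10, slot 10 empty → index 10.
Insert 934: h=10, slot 10 occupied → index 0.
Insert 219: h=10, slots 10,0 occupied → index 1.
Insert 692: h=10, slots 10,0,1 occupied → index 2.
Insert 736: h=10, slots 10,0,1,2 occupied → index 3.
Table: [934, 219, 692, 736, ., ., ., 579, 393, ., 230]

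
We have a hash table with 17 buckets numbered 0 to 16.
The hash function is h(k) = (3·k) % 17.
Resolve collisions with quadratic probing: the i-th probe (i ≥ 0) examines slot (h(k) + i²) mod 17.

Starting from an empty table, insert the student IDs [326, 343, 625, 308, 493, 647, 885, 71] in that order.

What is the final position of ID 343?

326 hashes to 9; slot 9 is free => place at 9.
343 hashes to 9; 9 taken => place at 10.
625 hashes to 5; slot 5 is free => place at 5.
308 hashes to 6; slot 6 is free => place at 6.
493 hashes to 0; slot 0 is free => place at 0.
647 hashes to 3; slot 3 is free => place at 3.
885 hashes to 3; 3 taken => place at 4.
71 hashes to 9; 9,10 taken => place at 13.
Table: [493, -, -, 647, 885, 625, 308, -, -, 326, 343, -, -, 71, -, -, -]

10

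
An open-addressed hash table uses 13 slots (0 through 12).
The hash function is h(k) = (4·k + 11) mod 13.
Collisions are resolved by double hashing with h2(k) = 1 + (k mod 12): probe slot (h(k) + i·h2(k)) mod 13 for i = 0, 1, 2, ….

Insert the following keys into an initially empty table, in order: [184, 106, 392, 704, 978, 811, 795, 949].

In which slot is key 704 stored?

11

Insert 184: h=6, slot 6 empty → index 6.
Insert 106: h=6, h2=11, slot 6 occupied → index 4.
Insert 392: h=6, h2=9, slot 6 occupied → index 2.
Insert 704: h=6, h2=9, slots 6,2 occupied → index 11.
Insert 978: h=10, slot 10 empty → index 10.
Insert 811: h=5, slot 5 empty → index 5.
Insert 795: h=6, h2=4, slots 6,10 occupied → index 1.
Insert 949: h=11, h2=2, slot 11 occupied → index 0.
Table: [949, 795, 392, -, 106, 811, 184, -, -, -, 978, 704, -]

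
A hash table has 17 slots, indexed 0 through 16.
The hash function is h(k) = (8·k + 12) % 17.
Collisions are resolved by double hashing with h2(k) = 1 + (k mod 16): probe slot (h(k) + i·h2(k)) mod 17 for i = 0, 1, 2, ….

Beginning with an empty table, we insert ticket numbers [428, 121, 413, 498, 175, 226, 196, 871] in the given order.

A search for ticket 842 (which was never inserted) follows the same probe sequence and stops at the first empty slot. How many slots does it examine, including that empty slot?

4

428: h=2 -> slot 2
121: h=11 -> slot 11
413: h=1 -> slot 1
498: h=1, h2=3, probe 1,4 -> slot 4
175: h=1, h2=16, probe 1,0 -> slot 0
226: h=1, h2=3, probe 1,4,7 -> slot 7
196: h=16 -> slot 16
871: h=10 -> slot 10
Table: [175, 413, 428, ., 498, ., ., 226, ., ., 871, 121, ., ., ., ., 196]
Lookup 842: h=16, h2=11, probe 16,10,4,15 → slot 15 empty, not found.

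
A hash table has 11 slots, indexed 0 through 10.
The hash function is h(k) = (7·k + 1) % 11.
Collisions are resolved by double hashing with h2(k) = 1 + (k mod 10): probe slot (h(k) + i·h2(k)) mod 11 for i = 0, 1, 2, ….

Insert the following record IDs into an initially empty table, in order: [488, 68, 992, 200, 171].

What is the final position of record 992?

488: h=7 -> slot 7
68: h=4 -> slot 4
992: h=4, h2=3, probe 4,7,10 -> slot 10
200: h=4, h2=1, probe 4,5 -> slot 5
171: h=10, h2=2, probe 10,1 -> slot 1
Table: [∅, 171, ∅, ∅, 68, 200, ∅, 488, ∅, ∅, 992]

10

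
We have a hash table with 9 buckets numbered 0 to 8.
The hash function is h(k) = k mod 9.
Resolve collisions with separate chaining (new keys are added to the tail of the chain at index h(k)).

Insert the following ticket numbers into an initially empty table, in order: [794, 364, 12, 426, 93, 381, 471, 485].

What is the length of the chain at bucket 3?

Insert 794: h=2, bucket 2 empty → new chain.
Insert 364: h=4, bucket 4 empty → new chain.
Insert 12: h=3, bucket 3 empty → new chain.
Insert 426: h=3, bucket 3 nonempty → append to chain.
Insert 93: h=3, bucket 3 nonempty → append to chain.
Insert 381: h=3, bucket 3 nonempty → append to chain.
Insert 471: h=3, bucket 3 nonempty → append to chain.
Insert 485: h=8, bucket 8 empty → new chain.
Final buckets:
0: -
1: -
2: 794
3: 12 -> 426 -> 93 -> 381 -> 471
4: 364
5: -
6: -
7: -
8: 485

5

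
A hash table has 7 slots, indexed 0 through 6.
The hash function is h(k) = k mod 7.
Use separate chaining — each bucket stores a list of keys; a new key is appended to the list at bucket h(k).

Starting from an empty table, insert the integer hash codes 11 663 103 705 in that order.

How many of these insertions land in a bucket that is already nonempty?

2

Insert 11: h=4, bucket 4 empty -> new chain.
Insert 663: h=5, bucket 5 empty -> new chain.
Insert 103: h=5, bucket 5 nonempty -> append to chain.
Insert 705: h=5, bucket 5 nonempty -> append to chain.
Final buckets:
0: —
1: —
2: —
3: —
4: 11
5: 663 -> 103 -> 705
6: —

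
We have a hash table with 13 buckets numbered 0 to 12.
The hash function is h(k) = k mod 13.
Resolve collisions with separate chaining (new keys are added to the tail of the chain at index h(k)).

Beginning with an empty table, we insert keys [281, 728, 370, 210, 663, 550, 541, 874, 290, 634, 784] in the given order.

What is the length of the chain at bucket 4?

281 → bucket 8
728 → bucket 0
370 → bucket 6
210 → bucket 2
663 → bucket 0 (collision)
550 → bucket 4
541 → bucket 8 (collision)
874 → bucket 3
290 → bucket 4 (collision)
634 → bucket 10
784 → bucket 4 (collision)
Final buckets:
0: 728 -> 663
1: .
2: 210
3: 874
4: 550 -> 290 -> 784
5: .
6: 370
7: .
8: 281 -> 541
9: .
10: 634
11: .
12: .

3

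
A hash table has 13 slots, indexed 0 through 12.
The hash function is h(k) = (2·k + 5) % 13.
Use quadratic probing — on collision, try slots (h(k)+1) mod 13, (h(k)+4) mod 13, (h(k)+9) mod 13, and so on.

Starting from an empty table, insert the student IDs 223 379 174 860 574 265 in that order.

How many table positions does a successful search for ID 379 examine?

2

223 hashes to 9; slot 9 is free → place at 9.
379 hashes to 9; 9 taken → place at 10.
174 hashes to 2; slot 2 is free → place at 2.
860 hashes to 9; 9,10 taken → place at 0.
574 hashes to 9; 9,10,0 taken → place at 5.
265 hashes to 2; 2 taken → place at 3.
Table: [860, _, 174, 265, _, 574, _, _, _, 223, 379, _, _]
Lookup 379: h=9, probe 9,10 → found at 10.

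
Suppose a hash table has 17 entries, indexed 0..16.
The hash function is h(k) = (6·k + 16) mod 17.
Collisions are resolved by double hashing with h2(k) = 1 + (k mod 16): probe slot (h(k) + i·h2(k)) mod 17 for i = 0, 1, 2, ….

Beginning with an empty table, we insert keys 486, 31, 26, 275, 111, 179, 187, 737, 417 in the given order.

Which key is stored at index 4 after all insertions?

417

486 hashes to 8; slot 8 is free -> place at 8.
31 hashes to 15; slot 15 is free -> place at 15.
26 hashes to 2; slot 2 is free -> place at 2.
275 hashes to 0; slot 0 is free -> place at 0.
111 hashes to 2, h2=16; 2 taken -> place at 1.
179 hashes to 2, h2=4; 2 taken -> place at 6.
187 hashes to 16; slot 16 is free -> place at 16.
737 hashes to 1, h2=2; 1 taken -> place at 3.
417 hashes to 2, h2=2; 2 taken -> place at 4.
Table: [275, 111, 26, 737, 417, _, 179, _, 486, _, _, _, _, _, _, 31, 187]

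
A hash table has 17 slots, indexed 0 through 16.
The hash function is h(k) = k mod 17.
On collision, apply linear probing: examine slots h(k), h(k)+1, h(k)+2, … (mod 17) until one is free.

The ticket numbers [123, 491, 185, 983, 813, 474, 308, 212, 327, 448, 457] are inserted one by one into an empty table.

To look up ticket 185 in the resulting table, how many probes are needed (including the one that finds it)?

Insert 123: h=4, slot 4 empty => index 4.
Insert 491: h=15, slot 15 empty => index 15.
Insert 185: h=15, slot 15 occupied => index 16.
Insert 983: h=14, slot 14 empty => index 14.
Insert 813: h=14, slots 14,15,16 occupied => index 0.
Insert 474: h=15, slots 15,16,0 occupied => index 1.
Insert 308: h=2, slot 2 empty => index 2.
Insert 212: h=8, slot 8 empty => index 8.
Insert 327: h=4, slot 4 occupied => index 5.
Insert 448: h=6, slot 6 empty => index 6.
Insert 457: h=15, slots 15,16,0,1,2 occupied => index 3.
Table: [813, 474, 308, 457, 123, 327, 448, ∅, 212, ∅, ∅, ∅, ∅, ∅, 983, 491, 185]
Lookup 185: h=15, probe 15,16 → found at 16.

2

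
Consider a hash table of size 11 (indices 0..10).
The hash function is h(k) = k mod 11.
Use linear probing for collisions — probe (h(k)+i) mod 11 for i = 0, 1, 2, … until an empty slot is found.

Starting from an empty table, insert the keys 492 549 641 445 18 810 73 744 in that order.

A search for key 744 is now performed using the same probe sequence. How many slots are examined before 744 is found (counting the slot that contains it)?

492 hashes to 8; slot 8 is free → place at 8.
549 hashes to 10; slot 10 is free → place at 10.
641 hashes to 3; slot 3 is free → place at 3.
445 hashes to 5; slot 5 is free → place at 5.
18 hashes to 7; slot 7 is free → place at 7.
810 hashes to 7; 7,8 taken → place at 9.
73 hashes to 7; 7,8,9,10 taken → place at 0.
744 hashes to 7; 7,8,9,10,0 taken → place at 1.
Table: [73, 744, ∅, 641, ∅, 445, ∅, 18, 492, 810, 549]
Lookup 744: h=7, probe 7,8,9,10,0,1 → found at 1.

6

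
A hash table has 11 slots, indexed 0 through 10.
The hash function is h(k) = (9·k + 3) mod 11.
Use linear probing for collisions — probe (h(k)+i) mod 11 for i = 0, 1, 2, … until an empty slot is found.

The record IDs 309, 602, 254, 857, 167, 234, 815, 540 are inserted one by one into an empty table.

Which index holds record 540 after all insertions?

4

Insert 309: h=1, slot 1 empty => index 1.
Insert 602: h=9, slot 9 empty => index 9.
Insert 254: h=1, slot 1 occupied => index 2.
Insert 857: h=5, slot 5 empty => index 5.
Insert 167: h=10, slot 10 empty => index 10.
Insert 234: h=8, slot 8 empty => index 8.
Insert 815: h=1, slots 1,2 occupied => index 3.
Insert 540: h=1, slots 1,2,3 occupied => index 4.
Table: [—, 309, 254, 815, 540, 857, —, —, 234, 602, 167]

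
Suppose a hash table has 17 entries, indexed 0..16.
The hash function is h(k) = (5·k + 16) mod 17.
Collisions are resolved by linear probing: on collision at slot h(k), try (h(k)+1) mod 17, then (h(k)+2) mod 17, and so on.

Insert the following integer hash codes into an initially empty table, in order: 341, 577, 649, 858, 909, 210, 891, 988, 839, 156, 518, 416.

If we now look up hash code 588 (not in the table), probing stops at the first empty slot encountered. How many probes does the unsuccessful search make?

341: h=4 -> slot 4
577: h=11 -> slot 11
649: h=14 -> slot 14
858: h=5 -> slot 5
909: h=5, probe 5,6 -> slot 6
210: h=12 -> slot 12
891: h=0 -> slot 0
988: h=9 -> slot 9
839: h=12, probe 12,13 -> slot 13
156: h=14, probe 14,15 -> slot 15
518: h=5, probe 5,6,7 -> slot 7
416: h=5, probe 5,6,7,8 -> slot 8
Table: [891, -, -, -, 341, 858, 909, 518, 416, 988, -, 577, 210, 839, 649, 156, -]
Lookup 588: h=15, probe 15,16 → slot 16 empty, not found.

2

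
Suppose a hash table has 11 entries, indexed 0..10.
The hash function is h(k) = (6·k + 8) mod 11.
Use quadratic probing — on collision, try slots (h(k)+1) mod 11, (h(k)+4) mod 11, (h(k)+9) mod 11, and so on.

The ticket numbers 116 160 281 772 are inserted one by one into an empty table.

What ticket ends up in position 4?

281

Insert 116: h=0, slot 0 empty => index 0.
Insert 160: h=0, slot 0 occupied => index 1.
Insert 281: h=0, slots 0,1 occupied => index 4.
Insert 772: h=9, slot 9 empty => index 9.
Table: [116, 160, ., ., 281, ., ., ., ., 772, .]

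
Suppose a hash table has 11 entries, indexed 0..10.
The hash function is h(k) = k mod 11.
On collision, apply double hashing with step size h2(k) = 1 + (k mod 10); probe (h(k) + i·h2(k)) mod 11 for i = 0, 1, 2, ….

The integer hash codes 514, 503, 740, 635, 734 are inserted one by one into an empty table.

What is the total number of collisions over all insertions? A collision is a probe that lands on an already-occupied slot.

4

514: h=8 -> slot 8
503: h=8, h2=4, probe 8,1 -> slot 1
740: h=3 -> slot 3
635: h=8, h2=6, probe 8,3,9 -> slot 9
734: h=8, h2=5, probe 8,2 -> slot 2
Table: [∅, 503, 734, 740, ∅, ∅, ∅, ∅, 514, 635, ∅]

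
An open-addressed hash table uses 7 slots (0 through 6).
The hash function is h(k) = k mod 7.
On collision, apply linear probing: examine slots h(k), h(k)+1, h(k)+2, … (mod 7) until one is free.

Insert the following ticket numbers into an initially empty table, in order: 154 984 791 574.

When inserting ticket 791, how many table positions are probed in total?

2

Insert 154: h=0, slot 0 empty → index 0.
Insert 984: h=4, slot 4 empty → index 4.
Insert 791: h=0, slot 0 occupied → index 1.
Insert 574: h=0, slots 0,1 occupied → index 2.
Table: [154, 791, 574, -, 984, -, -]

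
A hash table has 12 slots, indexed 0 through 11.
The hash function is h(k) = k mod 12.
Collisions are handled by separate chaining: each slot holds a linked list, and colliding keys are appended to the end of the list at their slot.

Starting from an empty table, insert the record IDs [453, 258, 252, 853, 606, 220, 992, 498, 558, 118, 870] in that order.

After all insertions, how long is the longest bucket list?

5

Insert 453: h=9, bucket 9 empty -> new chain.
Insert 258: h=6, bucket 6 empty -> new chain.
Insert 252: h=0, bucket 0 empty -> new chain.
Insert 853: h=1, bucket 1 empty -> new chain.
Insert 606: h=6, bucket 6 nonempty -> append to chain.
Insert 220: h=4, bucket 4 empty -> new chain.
Insert 992: h=8, bucket 8 empty -> new chain.
Insert 498: h=6, bucket 6 nonempty -> append to chain.
Insert 558: h=6, bucket 6 nonempty -> append to chain.
Insert 118: h=10, bucket 10 empty -> new chain.
Insert 870: h=6, bucket 6 nonempty -> append to chain.
Final buckets:
0: 252
1: 853
2: ∅
3: ∅
4: 220
5: ∅
6: 258 -> 606 -> 498 -> 558 -> 870
7: ∅
8: 992
9: 453
10: 118
11: ∅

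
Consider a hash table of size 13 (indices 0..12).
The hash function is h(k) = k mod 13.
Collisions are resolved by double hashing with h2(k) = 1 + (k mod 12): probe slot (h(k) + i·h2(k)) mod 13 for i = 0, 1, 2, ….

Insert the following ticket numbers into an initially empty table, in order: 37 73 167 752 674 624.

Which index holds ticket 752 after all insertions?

7

37: h=11 → slot 11
73: h=8 → slot 8
167: h=11, h2=12, probe 11,10 → slot 10
752: h=11, h2=9, probe 11,7 → slot 7
674: h=11, h2=3, probe 11,1 → slot 1
624: h=0 → slot 0
Table: [624, 674, ∅, ∅, ∅, ∅, ∅, 752, 73, ∅, 167, 37, ∅]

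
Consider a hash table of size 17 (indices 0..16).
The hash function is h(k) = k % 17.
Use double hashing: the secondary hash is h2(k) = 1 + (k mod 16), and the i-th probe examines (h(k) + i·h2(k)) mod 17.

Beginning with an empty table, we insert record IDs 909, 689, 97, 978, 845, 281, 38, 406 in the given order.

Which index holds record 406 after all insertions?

5

909 hashes to 8; slot 8 is free → place at 8.
689 hashes to 9; slot 9 is free → place at 9.
97 hashes to 12; slot 12 is free → place at 12.
978 hashes to 9, h2=3; 9,12 taken → place at 15.
845 hashes to 12, h2=14; 12,9 taken → place at 6.
281 hashes to 9, h2=10; 9 taken → place at 2.
38 hashes to 4; slot 4 is free → place at 4.
406 hashes to 15, h2=7; 15 taken → place at 5.
Table: [., ., 281, ., 38, 406, 845, ., 909, 689, ., ., 97, ., ., 978, .]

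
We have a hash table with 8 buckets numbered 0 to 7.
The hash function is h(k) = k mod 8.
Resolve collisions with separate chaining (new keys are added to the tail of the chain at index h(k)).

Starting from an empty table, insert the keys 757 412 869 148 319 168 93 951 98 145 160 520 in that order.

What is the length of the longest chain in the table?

3

Insert 757: h=5, bucket 5 empty -> new chain.
Insert 412: h=4, bucket 4 empty -> new chain.
Insert 869: h=5, bucket 5 nonempty -> append to chain.
Insert 148: h=4, bucket 4 nonempty -> append to chain.
Insert 319: h=7, bucket 7 empty -> new chain.
Insert 168: h=0, bucket 0 empty -> new chain.
Insert 93: h=5, bucket 5 nonempty -> append to chain.
Insert 951: h=7, bucket 7 nonempty -> append to chain.
Insert 98: h=2, bucket 2 empty -> new chain.
Insert 145: h=1, bucket 1 empty -> new chain.
Insert 160: h=0, bucket 0 nonempty -> append to chain.
Insert 520: h=0, bucket 0 nonempty -> append to chain.
Final buckets:
0: 168 -> 160 -> 520
1: 145
2: 98
3: ∅
4: 412 -> 148
5: 757 -> 869 -> 93
6: ∅
7: 319 -> 951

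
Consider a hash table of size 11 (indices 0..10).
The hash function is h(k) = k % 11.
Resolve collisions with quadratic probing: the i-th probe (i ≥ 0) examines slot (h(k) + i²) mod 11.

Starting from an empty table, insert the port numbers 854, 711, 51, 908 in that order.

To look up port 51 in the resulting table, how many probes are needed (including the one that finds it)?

3

Insert 854: h=7, slot 7 empty => index 7.
Insert 711: h=7, slot 7 occupied => index 8.
Insert 51: h=7, slots 7,8 occupied => index 0.
Insert 908: h=6, slot 6 empty => index 6.
Table: [51, _, _, _, _, _, 908, 854, 711, _, _]
Lookup 51: h=7, probe 7,8,0 → found at 0.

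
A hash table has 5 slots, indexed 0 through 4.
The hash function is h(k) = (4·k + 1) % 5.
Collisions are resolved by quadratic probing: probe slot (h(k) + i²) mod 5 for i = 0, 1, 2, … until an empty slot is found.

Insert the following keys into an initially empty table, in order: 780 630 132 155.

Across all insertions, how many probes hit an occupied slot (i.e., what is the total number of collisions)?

3

780 hashes to 1; slot 1 is free => place at 1.
630 hashes to 1; 1 taken => place at 2.
132 hashes to 4; slot 4 is free => place at 4.
155 hashes to 1; 1,2 taken => place at 0.
Table: [155, 780, 630, —, 132]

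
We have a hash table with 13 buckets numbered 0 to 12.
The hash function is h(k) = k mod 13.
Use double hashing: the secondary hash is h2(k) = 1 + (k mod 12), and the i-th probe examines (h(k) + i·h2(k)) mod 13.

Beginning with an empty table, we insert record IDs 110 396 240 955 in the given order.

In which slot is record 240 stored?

110 hashes to 6; slot 6 is free -> place at 6.
396 hashes to 6, h2=1; 6 taken -> place at 7.
240 hashes to 6, h2=1; 6,7 taken -> place at 8.
955 hashes to 6, h2=8; 6 taken -> place at 1.
Table: [., 955, ., ., ., ., 110, 396, 240, ., ., ., .]

8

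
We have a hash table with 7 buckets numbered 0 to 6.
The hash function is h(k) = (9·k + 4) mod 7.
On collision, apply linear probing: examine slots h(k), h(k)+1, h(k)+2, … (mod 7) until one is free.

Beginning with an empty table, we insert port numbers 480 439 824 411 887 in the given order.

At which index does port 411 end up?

480: h=5 -> slot 5
439: h=0 -> slot 0
824: h=0, probe 0,1 -> slot 1
411: h=0, probe 0,1,2 -> slot 2
887: h=0, probe 0,1,2,3 -> slot 3
Table: [439, 824, 411, 887, ., 480, .]

2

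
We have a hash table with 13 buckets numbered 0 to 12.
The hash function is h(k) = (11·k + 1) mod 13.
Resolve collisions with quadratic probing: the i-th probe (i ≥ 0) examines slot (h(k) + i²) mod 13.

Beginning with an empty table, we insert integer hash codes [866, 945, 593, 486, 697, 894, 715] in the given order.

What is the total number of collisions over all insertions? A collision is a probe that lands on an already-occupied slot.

866 hashes to 11; slot 11 is free → place at 11.
945 hashes to 9; slot 9 is free → place at 9.
593 hashes to 11; 11 taken → place at 12.
486 hashes to 4; slot 4 is free → place at 4.
697 hashes to 11; 11,12 taken → place at 2.
894 hashes to 7; slot 7 is free → place at 7.
715 hashes to 1; slot 1 is free → place at 1.
Table: [∅, 715, 697, ∅, 486, ∅, ∅, 894, ∅, 945, ∅, 866, 593]

3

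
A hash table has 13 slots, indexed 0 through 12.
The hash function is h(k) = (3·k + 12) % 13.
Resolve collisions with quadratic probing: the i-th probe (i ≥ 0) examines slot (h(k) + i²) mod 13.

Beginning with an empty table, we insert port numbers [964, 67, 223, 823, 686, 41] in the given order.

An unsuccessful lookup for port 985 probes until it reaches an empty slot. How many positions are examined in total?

2

964 hashes to 5; slot 5 is free => place at 5.
67 hashes to 5; 5 taken => place at 6.
223 hashes to 5; 5,6 taken => place at 9.
823 hashes to 11; slot 11 is free => place at 11.
686 hashes to 3; slot 3 is free => place at 3.
41 hashes to 5; 5,6,9 taken => place at 1.
Table: [_, 41, _, 686, _, 964, 67, _, _, 223, _, 823, _]
Lookup 985: h=3, probe 3,4 → slot 4 empty, not found.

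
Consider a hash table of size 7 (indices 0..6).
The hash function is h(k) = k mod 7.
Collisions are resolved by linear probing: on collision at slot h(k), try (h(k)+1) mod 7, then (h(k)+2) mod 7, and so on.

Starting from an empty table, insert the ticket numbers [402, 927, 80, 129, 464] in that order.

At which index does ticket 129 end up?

6

Insert 402: h=3, slot 3 empty => index 3.
Insert 927: h=3, slot 3 occupied => index 4.
Insert 80: h=3, slots 3,4 occupied => index 5.
Insert 129: h=3, slots 3,4,5 occupied => index 6.
Insert 464: h=2, slot 2 empty => index 2.
Table: [—, —, 464, 402, 927, 80, 129]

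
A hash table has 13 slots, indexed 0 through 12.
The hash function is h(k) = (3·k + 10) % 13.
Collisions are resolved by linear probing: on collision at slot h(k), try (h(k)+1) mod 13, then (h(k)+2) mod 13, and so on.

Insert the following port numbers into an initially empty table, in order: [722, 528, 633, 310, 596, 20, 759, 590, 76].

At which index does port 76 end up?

9

722 hashes to 5; slot 5 is free -> place at 5.
528 hashes to 8; slot 8 is free -> place at 8.
633 hashes to 11; slot 11 is free -> place at 11.
310 hashes to 4; slot 4 is free -> place at 4.
596 hashes to 4; 4,5 taken -> place at 6.
20 hashes to 5; 5,6 taken -> place at 7.
759 hashes to 12; slot 12 is free -> place at 12.
590 hashes to 12; 12 taken -> place at 0.
76 hashes to 4; 4,5,6,7,8 taken -> place at 9.
Table: [590, -, -, -, 310, 722, 596, 20, 528, 76, -, 633, 759]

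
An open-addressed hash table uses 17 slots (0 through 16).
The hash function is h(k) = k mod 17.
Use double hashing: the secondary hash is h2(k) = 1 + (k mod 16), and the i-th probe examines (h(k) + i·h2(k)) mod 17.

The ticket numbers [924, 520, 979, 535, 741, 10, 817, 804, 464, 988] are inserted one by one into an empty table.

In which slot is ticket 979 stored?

14

Insert 924: h=6, slot 6 empty => index 6.
Insert 520: h=10, slot 10 empty => index 10.
Insert 979: h=10, h2=4, slot 10 occupied => index 14.
Insert 535: h=8, slot 8 empty => index 8.
Insert 741: h=10, h2=6, slot 10 occupied => index 16.
Insert 10: h=10, h2=11, slot 10 occupied => index 4.
Insert 817: h=1, slot 1 empty => index 1.
Insert 804: h=5, slot 5 empty => index 5.
Insert 464: h=5, h2=1, slots 5,6 occupied => index 7.
Insert 988: h=2, slot 2 empty => index 2.
Table: [., 817, 988, ., 10, 804, 924, 464, 535, ., 520, ., ., ., 979, ., 741]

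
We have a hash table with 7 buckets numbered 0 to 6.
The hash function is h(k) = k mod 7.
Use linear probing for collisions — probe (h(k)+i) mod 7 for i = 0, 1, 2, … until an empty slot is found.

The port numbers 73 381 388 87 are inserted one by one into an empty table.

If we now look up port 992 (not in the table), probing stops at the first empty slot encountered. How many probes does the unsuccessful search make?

73 hashes to 3; slot 3 is free -> place at 3.
381 hashes to 3; 3 taken -> place at 4.
388 hashes to 3; 3,4 taken -> place at 5.
87 hashes to 3; 3,4,5 taken -> place at 6.
Table: [∅, ∅, ∅, 73, 381, 388, 87]
Lookup 992: h=5, probe 5,6,0 → slot 0 empty, not found.

3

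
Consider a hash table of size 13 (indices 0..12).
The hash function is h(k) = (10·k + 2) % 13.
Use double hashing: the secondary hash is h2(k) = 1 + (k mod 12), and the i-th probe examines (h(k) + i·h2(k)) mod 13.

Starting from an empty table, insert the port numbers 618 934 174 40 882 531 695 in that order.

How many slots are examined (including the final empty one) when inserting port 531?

3

Insert 618: h=7, slot 7 empty => index 7.
Insert 934: h=8, slot 8 empty => index 8.
Insert 174: h=0, slot 0 empty => index 0.
Insert 40: h=12, slot 12 empty => index 12.
Insert 882: h=8, h2=7, slot 8 occupied => index 2.
Insert 531: h=8, h2=4, slots 8,12 occupied => index 3.
Insert 695: h=10, slot 10 empty => index 10.
Table: [174, ., 882, 531, ., ., ., 618, 934, ., 695, ., 40]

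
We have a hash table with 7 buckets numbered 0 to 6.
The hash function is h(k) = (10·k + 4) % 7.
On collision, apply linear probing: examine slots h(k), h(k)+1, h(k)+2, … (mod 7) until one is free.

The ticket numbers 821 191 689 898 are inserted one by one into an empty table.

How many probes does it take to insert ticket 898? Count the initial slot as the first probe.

821: h=3 → slot 3
191: h=3, probe 3,4 → slot 4
689: h=6 → slot 6
898: h=3, probe 3,4,5 → slot 5
Table: [∅, ∅, ∅, 821, 191, 898, 689]

3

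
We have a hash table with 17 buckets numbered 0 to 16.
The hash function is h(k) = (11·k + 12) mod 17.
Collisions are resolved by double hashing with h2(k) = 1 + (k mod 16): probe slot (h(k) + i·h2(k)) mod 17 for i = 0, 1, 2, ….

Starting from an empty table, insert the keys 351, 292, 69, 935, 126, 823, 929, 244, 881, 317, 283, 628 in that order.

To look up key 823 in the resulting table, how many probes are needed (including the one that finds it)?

Insert 351: h=14, slot 14 empty => index 14.
Insert 292: h=11, slot 11 empty => index 11.
Insert 69: h=6, slot 6 empty => index 6.
Insert 935: h=12, slot 12 empty => index 12.
Insert 126: h=4, slot 4 empty => index 4.
Insert 823: h=4, h2=8, slots 4,12 occupied => index 3.
Insert 929: h=14, h2=2, slot 14 occupied => index 16.
Insert 244: h=10, slot 10 empty => index 10.
Insert 881: h=13, slot 13 empty => index 13.
Insert 317: h=14, h2=14, slots 14,11 occupied => index 8.
Insert 283: h=14, h2=12, slot 14 occupied => index 9.
Insert 628: h=1, slot 1 empty => index 1.
Table: [_, 628, _, 823, 126, _, 69, _, 317, 283, 244, 292, 935, 881, 351, _, 929]
Lookup 823: h=4, h2=8, probe 4,12,3 → found at 3.

3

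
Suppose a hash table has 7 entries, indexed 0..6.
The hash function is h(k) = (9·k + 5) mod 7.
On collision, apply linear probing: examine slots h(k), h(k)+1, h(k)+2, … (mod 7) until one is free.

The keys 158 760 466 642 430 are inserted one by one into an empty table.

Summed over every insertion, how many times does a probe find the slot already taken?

4

158 hashes to 6; slot 6 is free -> place at 6.
760 hashes to 6; 6 taken -> place at 0.
466 hashes to 6; 6,0 taken -> place at 1.
642 hashes to 1; 1 taken -> place at 2.
430 hashes to 4; slot 4 is free -> place at 4.
Table: [760, 466, 642, —, 430, —, 158]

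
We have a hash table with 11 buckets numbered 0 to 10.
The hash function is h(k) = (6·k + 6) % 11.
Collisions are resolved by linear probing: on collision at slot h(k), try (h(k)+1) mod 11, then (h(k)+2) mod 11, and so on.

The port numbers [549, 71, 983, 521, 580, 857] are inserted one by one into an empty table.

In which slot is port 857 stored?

1

Insert 549: h=0, slot 0 empty -> index 0.
Insert 71: h=3, slot 3 empty -> index 3.
Insert 983: h=8, slot 8 empty -> index 8.
Insert 521: h=8, slot 8 occupied -> index 9.
Insert 580: h=10, slot 10 empty -> index 10.
Insert 857: h=0, slot 0 occupied -> index 1.
Table: [549, 857, -, 71, -, -, -, -, 983, 521, 580]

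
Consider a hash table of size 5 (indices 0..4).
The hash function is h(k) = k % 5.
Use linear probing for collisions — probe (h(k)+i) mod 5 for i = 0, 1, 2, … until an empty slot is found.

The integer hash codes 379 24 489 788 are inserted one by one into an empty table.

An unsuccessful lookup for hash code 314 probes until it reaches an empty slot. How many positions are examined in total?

379: h=4 => slot 4
24: h=4, probe 4,0 => slot 0
489: h=4, probe 4,0,1 => slot 1
788: h=3 => slot 3
Table: [24, 489, _, 788, 379]
Lookup 314: h=4, probe 4,0,1,2 → slot 2 empty, not found.

4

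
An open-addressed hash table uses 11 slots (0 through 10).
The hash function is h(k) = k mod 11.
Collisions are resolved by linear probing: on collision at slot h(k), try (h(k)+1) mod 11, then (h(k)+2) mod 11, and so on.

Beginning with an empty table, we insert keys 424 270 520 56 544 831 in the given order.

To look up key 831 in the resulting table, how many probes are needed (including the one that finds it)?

3

424 hashes to 6; slot 6 is free => place at 6.
270 hashes to 6; 6 taken => place at 7.
520 hashes to 3; slot 3 is free => place at 3.
56 hashes to 1; slot 1 is free => place at 1.
544 hashes to 5; slot 5 is free => place at 5.
831 hashes to 6; 6,7 taken => place at 8.
Table: [-, 56, -, 520, -, 544, 424, 270, 831, -, -]
Lookup 831: h=6, probe 6,7,8 → found at 8.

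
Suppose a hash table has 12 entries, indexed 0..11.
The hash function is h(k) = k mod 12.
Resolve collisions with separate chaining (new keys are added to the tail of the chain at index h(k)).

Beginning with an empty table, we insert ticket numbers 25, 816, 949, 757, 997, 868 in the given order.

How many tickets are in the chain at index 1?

4

25 → bucket 1
816 → bucket 0
949 → bucket 1 (collision)
757 → bucket 1 (collision)
997 → bucket 1 (collision)
868 → bucket 4
Final buckets:
0: 816
1: 25 -> 949 -> 757 -> 997
2: _
3: _
4: 868
5: _
6: _
7: _
8: _
9: _
10: _
11: _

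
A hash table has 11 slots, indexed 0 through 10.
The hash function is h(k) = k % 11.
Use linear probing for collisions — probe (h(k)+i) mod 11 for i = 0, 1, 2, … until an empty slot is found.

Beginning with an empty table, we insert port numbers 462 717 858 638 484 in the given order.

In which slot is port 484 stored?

4

Insert 462: h=0, slot 0 empty → index 0.
Insert 717: h=2, slot 2 empty → index 2.
Insert 858: h=0, slot 0 occupied → index 1.
Insert 638: h=0, slots 0,1,2 occupied → index 3.
Insert 484: h=0, slots 0,1,2,3 occupied → index 4.
Table: [462, 858, 717, 638, 484, -, -, -, -, -, -]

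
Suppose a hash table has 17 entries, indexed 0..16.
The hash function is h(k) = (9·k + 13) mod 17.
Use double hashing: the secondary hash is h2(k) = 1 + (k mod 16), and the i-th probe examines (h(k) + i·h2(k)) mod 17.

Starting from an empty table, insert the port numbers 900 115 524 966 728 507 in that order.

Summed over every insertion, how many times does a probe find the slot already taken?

3

900 hashes to 4; slot 4 is free -> place at 4.
115 hashes to 11; slot 11 is free -> place at 11.
524 hashes to 3; slot 3 is free -> place at 3.
966 hashes to 3, h2=7; 3 taken -> place at 10.
728 hashes to 3, h2=9; 3 taken -> place at 12.
507 hashes to 3, h2=12; 3 taken -> place at 15.
Table: [_, _, _, 524, 900, _, _, _, _, _, 966, 115, 728, _, _, 507, _]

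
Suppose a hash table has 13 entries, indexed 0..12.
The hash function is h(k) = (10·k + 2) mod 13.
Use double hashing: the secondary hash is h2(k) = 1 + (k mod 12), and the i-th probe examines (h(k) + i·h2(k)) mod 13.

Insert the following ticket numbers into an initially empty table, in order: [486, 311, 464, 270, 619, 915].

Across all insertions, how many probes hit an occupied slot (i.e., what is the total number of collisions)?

486 hashes to 0; slot 0 is free => place at 0.
311 hashes to 5; slot 5 is free => place at 5.
464 hashes to 1; slot 1 is free => place at 1.
270 hashes to 11; slot 11 is free => place at 11.
619 hashes to 4; slot 4 is free => place at 4.
915 hashes to 0, h2=4; 0,4 taken => place at 8.
Table: [486, 464, ., ., 619, 311, ., ., 915, ., ., 270, .]

2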